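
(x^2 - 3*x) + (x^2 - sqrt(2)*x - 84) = 2*x^2 - 3*x - sqrt(2)*x - 84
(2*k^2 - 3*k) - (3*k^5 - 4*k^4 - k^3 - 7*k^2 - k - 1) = -3*k^5 + 4*k^4 + k^3 + 9*k^2 - 2*k + 1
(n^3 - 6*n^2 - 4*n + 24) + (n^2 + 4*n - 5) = n^3 - 5*n^2 + 19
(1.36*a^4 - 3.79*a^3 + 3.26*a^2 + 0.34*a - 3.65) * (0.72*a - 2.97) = 0.9792*a^5 - 6.768*a^4 + 13.6035*a^3 - 9.4374*a^2 - 3.6378*a + 10.8405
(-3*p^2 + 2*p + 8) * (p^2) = -3*p^4 + 2*p^3 + 8*p^2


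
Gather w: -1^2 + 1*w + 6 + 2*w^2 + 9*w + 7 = 2*w^2 + 10*w + 12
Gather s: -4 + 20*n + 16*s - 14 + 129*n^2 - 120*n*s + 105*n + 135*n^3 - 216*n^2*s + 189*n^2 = 135*n^3 + 318*n^2 + 125*n + s*(-216*n^2 - 120*n + 16) - 18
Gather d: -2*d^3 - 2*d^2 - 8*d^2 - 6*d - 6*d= -2*d^3 - 10*d^2 - 12*d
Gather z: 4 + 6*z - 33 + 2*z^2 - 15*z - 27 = 2*z^2 - 9*z - 56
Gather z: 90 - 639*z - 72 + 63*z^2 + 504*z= 63*z^2 - 135*z + 18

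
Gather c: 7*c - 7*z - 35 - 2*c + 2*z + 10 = 5*c - 5*z - 25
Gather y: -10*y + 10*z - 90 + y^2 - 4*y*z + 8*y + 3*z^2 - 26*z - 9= y^2 + y*(-4*z - 2) + 3*z^2 - 16*z - 99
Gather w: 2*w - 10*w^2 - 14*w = -10*w^2 - 12*w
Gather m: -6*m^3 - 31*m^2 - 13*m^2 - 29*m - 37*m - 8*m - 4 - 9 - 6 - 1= -6*m^3 - 44*m^2 - 74*m - 20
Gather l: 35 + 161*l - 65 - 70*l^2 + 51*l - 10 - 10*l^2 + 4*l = -80*l^2 + 216*l - 40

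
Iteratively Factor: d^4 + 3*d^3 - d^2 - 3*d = (d)*(d^3 + 3*d^2 - d - 3) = d*(d + 3)*(d^2 - 1) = d*(d - 1)*(d + 3)*(d + 1)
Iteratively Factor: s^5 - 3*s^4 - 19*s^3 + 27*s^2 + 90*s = (s + 2)*(s^4 - 5*s^3 - 9*s^2 + 45*s) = (s - 3)*(s + 2)*(s^3 - 2*s^2 - 15*s) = s*(s - 3)*(s + 2)*(s^2 - 2*s - 15) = s*(s - 5)*(s - 3)*(s + 2)*(s + 3)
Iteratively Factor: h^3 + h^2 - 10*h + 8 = (h + 4)*(h^2 - 3*h + 2) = (h - 2)*(h + 4)*(h - 1)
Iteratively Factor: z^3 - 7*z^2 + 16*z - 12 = (z - 2)*(z^2 - 5*z + 6) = (z - 2)^2*(z - 3)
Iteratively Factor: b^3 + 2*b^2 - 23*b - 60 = (b + 3)*(b^2 - b - 20) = (b + 3)*(b + 4)*(b - 5)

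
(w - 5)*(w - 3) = w^2 - 8*w + 15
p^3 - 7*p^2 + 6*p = p*(p - 6)*(p - 1)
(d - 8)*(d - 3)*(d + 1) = d^3 - 10*d^2 + 13*d + 24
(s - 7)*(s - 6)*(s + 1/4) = s^3 - 51*s^2/4 + 155*s/4 + 21/2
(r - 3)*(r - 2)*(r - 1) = r^3 - 6*r^2 + 11*r - 6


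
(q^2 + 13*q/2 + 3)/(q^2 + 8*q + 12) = (q + 1/2)/(q + 2)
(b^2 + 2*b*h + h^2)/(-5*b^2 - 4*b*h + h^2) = (-b - h)/(5*b - h)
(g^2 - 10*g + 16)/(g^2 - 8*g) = (g - 2)/g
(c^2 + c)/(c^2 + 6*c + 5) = c/(c + 5)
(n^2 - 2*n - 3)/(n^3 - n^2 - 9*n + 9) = (n + 1)/(n^2 + 2*n - 3)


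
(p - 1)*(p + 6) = p^2 + 5*p - 6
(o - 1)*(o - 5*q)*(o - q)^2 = o^4 - 7*o^3*q - o^3 + 11*o^2*q^2 + 7*o^2*q - 5*o*q^3 - 11*o*q^2 + 5*q^3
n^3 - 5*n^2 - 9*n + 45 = (n - 5)*(n - 3)*(n + 3)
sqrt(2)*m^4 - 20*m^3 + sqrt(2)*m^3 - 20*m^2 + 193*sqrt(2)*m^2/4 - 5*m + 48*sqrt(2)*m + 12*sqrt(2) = (m + 1/2)*(m - 6*sqrt(2))*(m - 4*sqrt(2))*(sqrt(2)*m + sqrt(2)/2)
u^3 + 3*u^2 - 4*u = u*(u - 1)*(u + 4)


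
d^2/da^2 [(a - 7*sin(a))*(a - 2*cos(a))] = 7*a*sin(a) + 2*a*cos(a) + 4*sin(a) - 28*sin(2*a) - 14*cos(a) + 2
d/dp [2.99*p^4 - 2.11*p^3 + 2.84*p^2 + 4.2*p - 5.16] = 11.96*p^3 - 6.33*p^2 + 5.68*p + 4.2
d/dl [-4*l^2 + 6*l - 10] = 6 - 8*l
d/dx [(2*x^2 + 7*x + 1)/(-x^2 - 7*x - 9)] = (-7*x^2 - 34*x - 56)/(x^4 + 14*x^3 + 67*x^2 + 126*x + 81)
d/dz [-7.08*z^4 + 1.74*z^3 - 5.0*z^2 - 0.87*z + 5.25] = -28.32*z^3 + 5.22*z^2 - 10.0*z - 0.87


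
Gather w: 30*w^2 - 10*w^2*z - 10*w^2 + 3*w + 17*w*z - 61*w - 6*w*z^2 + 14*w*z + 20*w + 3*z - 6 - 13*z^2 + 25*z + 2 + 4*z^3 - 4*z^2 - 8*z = w^2*(20 - 10*z) + w*(-6*z^2 + 31*z - 38) + 4*z^3 - 17*z^2 + 20*z - 4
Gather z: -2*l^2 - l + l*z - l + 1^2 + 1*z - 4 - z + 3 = -2*l^2 + l*z - 2*l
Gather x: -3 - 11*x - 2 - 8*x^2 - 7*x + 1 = -8*x^2 - 18*x - 4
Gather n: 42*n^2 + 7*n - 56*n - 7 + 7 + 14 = 42*n^2 - 49*n + 14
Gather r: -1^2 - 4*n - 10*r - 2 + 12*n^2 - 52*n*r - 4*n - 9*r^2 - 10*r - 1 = 12*n^2 - 8*n - 9*r^2 + r*(-52*n - 20) - 4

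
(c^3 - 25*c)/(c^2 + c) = (c^2 - 25)/(c + 1)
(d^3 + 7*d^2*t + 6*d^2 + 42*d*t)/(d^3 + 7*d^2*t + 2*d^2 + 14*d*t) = (d + 6)/(d + 2)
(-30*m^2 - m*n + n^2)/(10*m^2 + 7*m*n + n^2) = (-6*m + n)/(2*m + n)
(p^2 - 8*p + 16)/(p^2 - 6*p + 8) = (p - 4)/(p - 2)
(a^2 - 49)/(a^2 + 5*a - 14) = (a - 7)/(a - 2)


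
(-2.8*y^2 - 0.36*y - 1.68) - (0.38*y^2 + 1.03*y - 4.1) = -3.18*y^2 - 1.39*y + 2.42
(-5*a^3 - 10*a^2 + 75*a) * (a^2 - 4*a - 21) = -5*a^5 + 10*a^4 + 220*a^3 - 90*a^2 - 1575*a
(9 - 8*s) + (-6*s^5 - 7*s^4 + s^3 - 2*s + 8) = -6*s^5 - 7*s^4 + s^3 - 10*s + 17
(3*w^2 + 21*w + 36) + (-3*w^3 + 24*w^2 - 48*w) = -3*w^3 + 27*w^2 - 27*w + 36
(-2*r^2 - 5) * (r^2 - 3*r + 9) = -2*r^4 + 6*r^3 - 23*r^2 + 15*r - 45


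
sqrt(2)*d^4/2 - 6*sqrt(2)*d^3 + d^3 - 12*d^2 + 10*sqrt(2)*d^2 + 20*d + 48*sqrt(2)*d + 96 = (d - 8)*(d - 6)*(d + sqrt(2))*(sqrt(2)*d/2 + sqrt(2))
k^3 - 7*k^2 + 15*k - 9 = (k - 3)^2*(k - 1)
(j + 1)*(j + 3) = j^2 + 4*j + 3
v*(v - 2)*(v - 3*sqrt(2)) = v^3 - 3*sqrt(2)*v^2 - 2*v^2 + 6*sqrt(2)*v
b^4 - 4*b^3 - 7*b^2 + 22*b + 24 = (b - 4)*(b - 3)*(b + 1)*(b + 2)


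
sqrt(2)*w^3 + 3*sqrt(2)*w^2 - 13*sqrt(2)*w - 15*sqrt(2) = (w - 3)*(w + 5)*(sqrt(2)*w + sqrt(2))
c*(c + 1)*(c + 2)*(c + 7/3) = c^4 + 16*c^3/3 + 9*c^2 + 14*c/3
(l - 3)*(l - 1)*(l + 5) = l^3 + l^2 - 17*l + 15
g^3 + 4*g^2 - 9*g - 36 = (g - 3)*(g + 3)*(g + 4)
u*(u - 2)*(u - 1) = u^3 - 3*u^2 + 2*u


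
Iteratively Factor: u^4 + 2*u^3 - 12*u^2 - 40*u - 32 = (u + 2)*(u^3 - 12*u - 16) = (u - 4)*(u + 2)*(u^2 + 4*u + 4) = (u - 4)*(u + 2)^2*(u + 2)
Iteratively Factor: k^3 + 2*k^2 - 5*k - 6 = (k + 3)*(k^2 - k - 2) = (k + 1)*(k + 3)*(k - 2)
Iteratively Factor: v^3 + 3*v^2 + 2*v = (v)*(v^2 + 3*v + 2) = v*(v + 2)*(v + 1)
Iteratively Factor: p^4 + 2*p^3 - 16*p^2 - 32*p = (p + 2)*(p^3 - 16*p) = (p + 2)*(p + 4)*(p^2 - 4*p) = (p - 4)*(p + 2)*(p + 4)*(p)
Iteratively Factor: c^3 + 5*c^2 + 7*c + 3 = (c + 3)*(c^2 + 2*c + 1) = (c + 1)*(c + 3)*(c + 1)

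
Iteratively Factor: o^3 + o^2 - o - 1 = (o + 1)*(o^2 - 1) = (o + 1)^2*(o - 1)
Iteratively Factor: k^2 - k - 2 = (k + 1)*(k - 2)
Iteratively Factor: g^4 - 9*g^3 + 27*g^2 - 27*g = (g - 3)*(g^3 - 6*g^2 + 9*g) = (g - 3)^2*(g^2 - 3*g) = g*(g - 3)^2*(g - 3)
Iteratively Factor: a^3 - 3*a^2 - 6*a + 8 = (a + 2)*(a^2 - 5*a + 4) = (a - 4)*(a + 2)*(a - 1)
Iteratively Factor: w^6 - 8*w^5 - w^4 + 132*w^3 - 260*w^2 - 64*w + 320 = (w + 4)*(w^5 - 12*w^4 + 47*w^3 - 56*w^2 - 36*w + 80) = (w + 1)*(w + 4)*(w^4 - 13*w^3 + 60*w^2 - 116*w + 80) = (w - 5)*(w + 1)*(w + 4)*(w^3 - 8*w^2 + 20*w - 16) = (w - 5)*(w - 2)*(w + 1)*(w + 4)*(w^2 - 6*w + 8) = (w - 5)*(w - 4)*(w - 2)*(w + 1)*(w + 4)*(w - 2)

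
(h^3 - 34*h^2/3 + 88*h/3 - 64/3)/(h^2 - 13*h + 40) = (3*h^2 - 10*h + 8)/(3*(h - 5))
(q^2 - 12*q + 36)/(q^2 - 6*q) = (q - 6)/q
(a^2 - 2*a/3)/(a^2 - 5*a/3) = (3*a - 2)/(3*a - 5)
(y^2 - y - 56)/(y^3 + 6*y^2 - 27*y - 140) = (y - 8)/(y^2 - y - 20)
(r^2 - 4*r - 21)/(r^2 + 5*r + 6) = (r - 7)/(r + 2)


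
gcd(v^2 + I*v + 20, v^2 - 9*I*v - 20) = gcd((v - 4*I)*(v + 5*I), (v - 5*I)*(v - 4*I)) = v - 4*I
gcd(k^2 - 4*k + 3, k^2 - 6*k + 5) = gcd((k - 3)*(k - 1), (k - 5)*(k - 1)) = k - 1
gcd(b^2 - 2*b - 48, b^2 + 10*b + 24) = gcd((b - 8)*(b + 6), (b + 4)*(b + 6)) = b + 6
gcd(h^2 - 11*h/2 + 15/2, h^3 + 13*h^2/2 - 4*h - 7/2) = 1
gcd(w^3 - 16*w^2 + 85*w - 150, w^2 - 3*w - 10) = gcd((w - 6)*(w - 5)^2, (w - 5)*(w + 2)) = w - 5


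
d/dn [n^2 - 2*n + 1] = 2*n - 2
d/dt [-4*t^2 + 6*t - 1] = 6 - 8*t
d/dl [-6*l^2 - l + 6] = -12*l - 1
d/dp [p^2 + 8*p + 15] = 2*p + 8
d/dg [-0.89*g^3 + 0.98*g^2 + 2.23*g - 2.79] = -2.67*g^2 + 1.96*g + 2.23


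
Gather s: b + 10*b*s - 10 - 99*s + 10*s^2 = b + 10*s^2 + s*(10*b - 99) - 10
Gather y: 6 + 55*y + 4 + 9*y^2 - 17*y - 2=9*y^2 + 38*y + 8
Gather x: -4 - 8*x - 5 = -8*x - 9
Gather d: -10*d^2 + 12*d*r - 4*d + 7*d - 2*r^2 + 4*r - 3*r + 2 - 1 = -10*d^2 + d*(12*r + 3) - 2*r^2 + r + 1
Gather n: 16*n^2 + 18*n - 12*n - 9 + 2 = 16*n^2 + 6*n - 7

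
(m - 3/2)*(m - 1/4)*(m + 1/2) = m^3 - 5*m^2/4 - m/2 + 3/16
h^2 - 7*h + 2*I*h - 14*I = (h - 7)*(h + 2*I)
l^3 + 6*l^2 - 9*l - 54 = (l - 3)*(l + 3)*(l + 6)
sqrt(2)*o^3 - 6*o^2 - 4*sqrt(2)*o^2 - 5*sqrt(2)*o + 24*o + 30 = (o - 5)*(o - 3*sqrt(2))*(sqrt(2)*o + sqrt(2))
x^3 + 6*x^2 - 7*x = x*(x - 1)*(x + 7)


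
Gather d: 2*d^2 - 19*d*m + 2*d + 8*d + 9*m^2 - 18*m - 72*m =2*d^2 + d*(10 - 19*m) + 9*m^2 - 90*m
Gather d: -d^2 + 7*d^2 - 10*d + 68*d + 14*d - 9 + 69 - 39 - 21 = 6*d^2 + 72*d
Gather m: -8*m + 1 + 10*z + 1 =-8*m + 10*z + 2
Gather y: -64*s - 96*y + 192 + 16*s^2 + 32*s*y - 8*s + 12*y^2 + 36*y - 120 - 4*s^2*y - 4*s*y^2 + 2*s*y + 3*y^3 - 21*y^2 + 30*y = 16*s^2 - 72*s + 3*y^3 + y^2*(-4*s - 9) + y*(-4*s^2 + 34*s - 30) + 72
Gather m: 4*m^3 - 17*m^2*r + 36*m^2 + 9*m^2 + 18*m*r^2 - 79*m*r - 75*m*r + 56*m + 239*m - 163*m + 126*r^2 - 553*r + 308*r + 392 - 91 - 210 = 4*m^3 + m^2*(45 - 17*r) + m*(18*r^2 - 154*r + 132) + 126*r^2 - 245*r + 91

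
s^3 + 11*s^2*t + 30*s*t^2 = s*(s + 5*t)*(s + 6*t)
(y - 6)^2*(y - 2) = y^3 - 14*y^2 + 60*y - 72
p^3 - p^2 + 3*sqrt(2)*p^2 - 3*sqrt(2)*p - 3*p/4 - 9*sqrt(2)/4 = (p - 3/2)*(p + 1/2)*(p + 3*sqrt(2))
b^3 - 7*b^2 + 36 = (b - 6)*(b - 3)*(b + 2)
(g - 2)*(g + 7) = g^2 + 5*g - 14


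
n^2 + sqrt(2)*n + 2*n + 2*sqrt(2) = (n + 2)*(n + sqrt(2))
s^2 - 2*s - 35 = (s - 7)*(s + 5)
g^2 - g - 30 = (g - 6)*(g + 5)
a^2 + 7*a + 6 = (a + 1)*(a + 6)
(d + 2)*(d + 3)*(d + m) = d^3 + d^2*m + 5*d^2 + 5*d*m + 6*d + 6*m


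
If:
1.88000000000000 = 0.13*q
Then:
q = 14.46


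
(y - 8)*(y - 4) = y^2 - 12*y + 32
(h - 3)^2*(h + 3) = h^3 - 3*h^2 - 9*h + 27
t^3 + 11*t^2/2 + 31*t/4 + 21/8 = (t + 1/2)*(t + 3/2)*(t + 7/2)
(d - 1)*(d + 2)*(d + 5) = d^3 + 6*d^2 + 3*d - 10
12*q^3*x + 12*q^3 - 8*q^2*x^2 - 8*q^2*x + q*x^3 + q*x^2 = (-6*q + x)*(-2*q + x)*(q*x + q)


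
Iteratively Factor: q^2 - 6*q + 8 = (q - 4)*(q - 2)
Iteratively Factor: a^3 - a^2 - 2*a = (a)*(a^2 - a - 2) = a*(a + 1)*(a - 2)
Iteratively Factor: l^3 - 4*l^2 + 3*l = (l - 1)*(l^2 - 3*l) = (l - 3)*(l - 1)*(l)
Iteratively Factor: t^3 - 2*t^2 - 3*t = (t + 1)*(t^2 - 3*t) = t*(t + 1)*(t - 3)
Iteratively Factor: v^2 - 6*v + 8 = (v - 4)*(v - 2)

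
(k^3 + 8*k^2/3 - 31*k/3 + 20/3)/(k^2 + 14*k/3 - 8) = (k^2 + 4*k - 5)/(k + 6)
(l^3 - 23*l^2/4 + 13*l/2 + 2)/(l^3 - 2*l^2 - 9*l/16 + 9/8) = 4*(4*l^2 - 15*l - 4)/(16*l^2 - 9)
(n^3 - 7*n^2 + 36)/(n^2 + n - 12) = (n^2 - 4*n - 12)/(n + 4)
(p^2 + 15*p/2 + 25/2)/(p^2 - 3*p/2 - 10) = (p + 5)/(p - 4)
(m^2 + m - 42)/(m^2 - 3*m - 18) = (m + 7)/(m + 3)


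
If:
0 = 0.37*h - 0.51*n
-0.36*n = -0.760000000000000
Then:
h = 2.91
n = 2.11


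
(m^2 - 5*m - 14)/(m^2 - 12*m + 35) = (m + 2)/(m - 5)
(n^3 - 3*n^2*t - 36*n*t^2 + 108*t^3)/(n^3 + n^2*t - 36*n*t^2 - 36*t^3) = (n - 3*t)/(n + t)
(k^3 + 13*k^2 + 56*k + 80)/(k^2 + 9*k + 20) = k + 4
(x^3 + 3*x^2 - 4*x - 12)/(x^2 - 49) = (x^3 + 3*x^2 - 4*x - 12)/(x^2 - 49)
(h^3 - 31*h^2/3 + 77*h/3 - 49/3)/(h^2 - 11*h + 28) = (3*h^2 - 10*h + 7)/(3*(h - 4))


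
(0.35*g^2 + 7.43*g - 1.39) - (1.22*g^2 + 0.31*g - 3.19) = -0.87*g^2 + 7.12*g + 1.8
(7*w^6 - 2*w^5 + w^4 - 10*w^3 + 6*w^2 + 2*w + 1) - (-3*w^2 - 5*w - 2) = 7*w^6 - 2*w^5 + w^4 - 10*w^3 + 9*w^2 + 7*w + 3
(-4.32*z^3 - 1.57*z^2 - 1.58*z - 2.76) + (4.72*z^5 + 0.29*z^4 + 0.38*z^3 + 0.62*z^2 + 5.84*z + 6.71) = 4.72*z^5 + 0.29*z^4 - 3.94*z^3 - 0.95*z^2 + 4.26*z + 3.95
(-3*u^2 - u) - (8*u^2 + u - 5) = -11*u^2 - 2*u + 5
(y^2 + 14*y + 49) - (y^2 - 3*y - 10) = 17*y + 59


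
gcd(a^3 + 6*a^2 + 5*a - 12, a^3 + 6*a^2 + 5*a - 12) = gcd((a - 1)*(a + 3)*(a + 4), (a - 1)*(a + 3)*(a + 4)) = a^3 + 6*a^2 + 5*a - 12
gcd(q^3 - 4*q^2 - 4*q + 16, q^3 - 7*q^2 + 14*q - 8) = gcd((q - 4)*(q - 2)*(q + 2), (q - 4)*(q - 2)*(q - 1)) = q^2 - 6*q + 8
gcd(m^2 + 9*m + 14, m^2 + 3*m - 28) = m + 7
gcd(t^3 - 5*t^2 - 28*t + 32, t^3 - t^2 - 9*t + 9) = t - 1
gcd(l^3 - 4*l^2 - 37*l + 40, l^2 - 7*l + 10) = 1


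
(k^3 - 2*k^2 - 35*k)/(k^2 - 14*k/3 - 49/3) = 3*k*(k + 5)/(3*k + 7)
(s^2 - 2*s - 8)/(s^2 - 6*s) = (s^2 - 2*s - 8)/(s*(s - 6))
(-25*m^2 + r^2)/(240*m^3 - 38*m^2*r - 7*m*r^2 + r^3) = (5*m + r)/(-48*m^2 - 2*m*r + r^2)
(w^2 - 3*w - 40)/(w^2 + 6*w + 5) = (w - 8)/(w + 1)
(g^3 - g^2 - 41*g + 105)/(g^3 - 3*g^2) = 1 + 2/g - 35/g^2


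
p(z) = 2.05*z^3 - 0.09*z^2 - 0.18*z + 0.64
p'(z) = 6.15*z^2 - 0.18*z - 0.18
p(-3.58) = -93.93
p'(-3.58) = 79.29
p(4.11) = 140.70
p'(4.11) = 102.97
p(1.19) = 3.75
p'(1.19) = 8.31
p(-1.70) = -9.39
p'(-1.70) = 17.90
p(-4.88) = -238.86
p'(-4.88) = 147.16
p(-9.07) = -1534.72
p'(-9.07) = 507.38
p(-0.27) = 0.64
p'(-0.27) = 0.32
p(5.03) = 258.35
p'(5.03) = 154.52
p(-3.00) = -54.98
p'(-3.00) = 55.71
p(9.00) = 1486.18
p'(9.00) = 496.35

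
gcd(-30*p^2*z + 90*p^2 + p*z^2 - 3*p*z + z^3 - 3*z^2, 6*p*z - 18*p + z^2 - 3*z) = 6*p*z - 18*p + z^2 - 3*z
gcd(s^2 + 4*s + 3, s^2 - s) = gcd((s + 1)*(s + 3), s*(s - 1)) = 1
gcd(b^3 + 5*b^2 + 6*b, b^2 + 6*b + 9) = b + 3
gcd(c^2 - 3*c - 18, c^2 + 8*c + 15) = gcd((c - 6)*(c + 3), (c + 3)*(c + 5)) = c + 3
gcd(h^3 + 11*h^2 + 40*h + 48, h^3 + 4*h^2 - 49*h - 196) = h + 4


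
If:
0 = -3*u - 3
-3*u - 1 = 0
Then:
No Solution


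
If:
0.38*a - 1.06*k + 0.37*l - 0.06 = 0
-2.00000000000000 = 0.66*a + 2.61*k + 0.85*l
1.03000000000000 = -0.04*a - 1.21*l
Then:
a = -0.23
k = -0.43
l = -0.84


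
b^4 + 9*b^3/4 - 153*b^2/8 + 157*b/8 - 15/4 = (b - 5/2)*(b - 1)*(b - 1/4)*(b + 6)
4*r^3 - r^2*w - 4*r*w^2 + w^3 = (-4*r + w)*(-r + w)*(r + w)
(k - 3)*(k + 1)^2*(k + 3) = k^4 + 2*k^3 - 8*k^2 - 18*k - 9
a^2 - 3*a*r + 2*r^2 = (a - 2*r)*(a - r)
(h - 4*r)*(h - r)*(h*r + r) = h^3*r - 5*h^2*r^2 + h^2*r + 4*h*r^3 - 5*h*r^2 + 4*r^3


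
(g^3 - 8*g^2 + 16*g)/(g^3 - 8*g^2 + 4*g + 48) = g*(g - 4)/(g^2 - 4*g - 12)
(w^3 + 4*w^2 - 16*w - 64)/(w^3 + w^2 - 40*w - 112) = (w - 4)/(w - 7)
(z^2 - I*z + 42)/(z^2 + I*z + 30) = (z - 7*I)/(z - 5*I)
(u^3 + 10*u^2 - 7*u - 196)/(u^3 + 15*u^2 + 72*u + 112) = (u^2 + 3*u - 28)/(u^2 + 8*u + 16)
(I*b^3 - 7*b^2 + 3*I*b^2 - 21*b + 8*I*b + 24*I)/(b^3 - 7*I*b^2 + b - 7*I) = (I*b^2 + b*(-8 + 3*I) - 24)/(b^2 - 6*I*b + 7)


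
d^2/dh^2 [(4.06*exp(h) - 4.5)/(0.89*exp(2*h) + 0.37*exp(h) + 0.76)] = (3.215926*exp(4*h) - 15.594758*exp(3*h) - 20.922654*exp(2*h) + 10.417478*exp(h) + 3.610456)*exp(h)/(0.704969*exp(6*h) + 0.879231*exp(5*h) + 2.171511*exp(4*h) + 1.552261*exp(3*h) + 1.854324*exp(2*h) + 0.641136*exp(h) + 0.438976)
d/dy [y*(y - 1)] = 2*y - 1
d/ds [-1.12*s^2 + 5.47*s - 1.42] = 5.47 - 2.24*s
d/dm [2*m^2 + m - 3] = 4*m + 1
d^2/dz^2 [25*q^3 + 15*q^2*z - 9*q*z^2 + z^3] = -18*q + 6*z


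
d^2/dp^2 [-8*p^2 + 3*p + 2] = -16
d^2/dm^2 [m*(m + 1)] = 2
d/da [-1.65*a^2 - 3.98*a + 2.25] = -3.3*a - 3.98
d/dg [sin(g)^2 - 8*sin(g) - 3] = 2*(sin(g) - 4)*cos(g)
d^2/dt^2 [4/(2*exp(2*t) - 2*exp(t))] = -(2*(exp(t) - 1)*(4*exp(t) - 1) - 4*(2*exp(t) - 1)^2)*exp(-t)/(exp(t) - 1)^3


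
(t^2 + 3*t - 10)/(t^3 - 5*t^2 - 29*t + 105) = (t - 2)/(t^2 - 10*t + 21)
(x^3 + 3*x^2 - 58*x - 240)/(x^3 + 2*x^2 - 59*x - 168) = (x^2 + 11*x + 30)/(x^2 + 10*x + 21)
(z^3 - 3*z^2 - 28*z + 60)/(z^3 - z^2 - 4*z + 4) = (z^2 - z - 30)/(z^2 + z - 2)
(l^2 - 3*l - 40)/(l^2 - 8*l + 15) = (l^2 - 3*l - 40)/(l^2 - 8*l + 15)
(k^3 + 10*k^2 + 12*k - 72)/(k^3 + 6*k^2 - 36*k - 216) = (k - 2)/(k - 6)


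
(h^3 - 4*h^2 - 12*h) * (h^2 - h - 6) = h^5 - 5*h^4 - 14*h^3 + 36*h^2 + 72*h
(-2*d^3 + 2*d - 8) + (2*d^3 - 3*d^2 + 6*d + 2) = -3*d^2 + 8*d - 6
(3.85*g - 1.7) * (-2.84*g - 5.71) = -10.934*g^2 - 17.1555*g + 9.707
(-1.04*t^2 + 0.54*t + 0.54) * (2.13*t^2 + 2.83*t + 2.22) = -2.2152*t^4 - 1.793*t^3 + 0.3696*t^2 + 2.727*t + 1.1988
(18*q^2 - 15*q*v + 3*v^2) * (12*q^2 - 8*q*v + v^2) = 216*q^4 - 324*q^3*v + 174*q^2*v^2 - 39*q*v^3 + 3*v^4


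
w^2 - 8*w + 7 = (w - 7)*(w - 1)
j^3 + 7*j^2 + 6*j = j*(j + 1)*(j + 6)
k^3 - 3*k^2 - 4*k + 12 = (k - 3)*(k - 2)*(k + 2)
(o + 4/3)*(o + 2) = o^2 + 10*o/3 + 8/3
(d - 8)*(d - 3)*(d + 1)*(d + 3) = d^4 - 7*d^3 - 17*d^2 + 63*d + 72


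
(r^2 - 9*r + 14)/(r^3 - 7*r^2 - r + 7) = (r - 2)/(r^2 - 1)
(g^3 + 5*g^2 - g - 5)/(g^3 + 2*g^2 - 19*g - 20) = (g - 1)/(g - 4)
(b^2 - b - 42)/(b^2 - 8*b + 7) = (b + 6)/(b - 1)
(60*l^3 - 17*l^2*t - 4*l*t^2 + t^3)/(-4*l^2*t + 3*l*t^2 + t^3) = (15*l^2 - 8*l*t + t^2)/(t*(-l + t))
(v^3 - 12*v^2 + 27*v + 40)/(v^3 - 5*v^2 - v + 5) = (v - 8)/(v - 1)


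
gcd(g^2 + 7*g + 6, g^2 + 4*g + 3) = g + 1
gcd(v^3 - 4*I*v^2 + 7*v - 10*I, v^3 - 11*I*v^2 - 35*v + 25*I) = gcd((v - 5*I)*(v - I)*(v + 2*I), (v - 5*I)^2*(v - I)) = v^2 - 6*I*v - 5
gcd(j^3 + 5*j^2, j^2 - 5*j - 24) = 1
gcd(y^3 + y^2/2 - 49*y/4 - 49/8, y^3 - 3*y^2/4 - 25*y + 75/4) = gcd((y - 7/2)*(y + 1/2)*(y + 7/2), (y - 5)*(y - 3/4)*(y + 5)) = 1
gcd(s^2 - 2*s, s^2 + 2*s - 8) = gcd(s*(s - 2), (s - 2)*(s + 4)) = s - 2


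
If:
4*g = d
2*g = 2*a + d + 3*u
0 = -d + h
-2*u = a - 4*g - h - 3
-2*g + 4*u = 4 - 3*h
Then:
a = -89/41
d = -40/41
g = -10/41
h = -40/41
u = 66/41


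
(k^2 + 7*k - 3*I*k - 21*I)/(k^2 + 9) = (k + 7)/(k + 3*I)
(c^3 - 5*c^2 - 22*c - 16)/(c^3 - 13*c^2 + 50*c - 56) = (c^3 - 5*c^2 - 22*c - 16)/(c^3 - 13*c^2 + 50*c - 56)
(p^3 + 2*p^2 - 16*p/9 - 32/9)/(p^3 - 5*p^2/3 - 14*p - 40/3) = (p - 4/3)/(p - 5)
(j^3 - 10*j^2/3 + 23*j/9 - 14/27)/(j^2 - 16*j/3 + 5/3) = (j^2 - 3*j + 14/9)/(j - 5)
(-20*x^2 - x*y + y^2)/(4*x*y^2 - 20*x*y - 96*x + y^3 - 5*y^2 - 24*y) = (-5*x + y)/(y^2 - 5*y - 24)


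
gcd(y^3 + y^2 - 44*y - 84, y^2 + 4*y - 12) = y + 6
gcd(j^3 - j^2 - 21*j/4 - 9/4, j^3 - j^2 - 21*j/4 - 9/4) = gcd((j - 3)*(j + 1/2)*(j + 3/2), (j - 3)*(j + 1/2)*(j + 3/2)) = j^3 - j^2 - 21*j/4 - 9/4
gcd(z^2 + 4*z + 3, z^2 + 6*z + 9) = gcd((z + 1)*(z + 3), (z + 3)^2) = z + 3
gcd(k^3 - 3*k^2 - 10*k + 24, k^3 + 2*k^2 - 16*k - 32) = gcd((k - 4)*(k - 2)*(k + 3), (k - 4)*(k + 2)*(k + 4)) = k - 4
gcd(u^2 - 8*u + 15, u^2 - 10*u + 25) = u - 5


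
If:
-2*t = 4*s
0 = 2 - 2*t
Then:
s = -1/2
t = 1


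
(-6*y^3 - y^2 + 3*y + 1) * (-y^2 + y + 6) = 6*y^5 - 5*y^4 - 40*y^3 - 4*y^2 + 19*y + 6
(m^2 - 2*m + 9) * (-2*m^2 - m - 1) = -2*m^4 + 3*m^3 - 17*m^2 - 7*m - 9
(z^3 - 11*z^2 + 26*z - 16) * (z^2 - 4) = z^5 - 11*z^4 + 22*z^3 + 28*z^2 - 104*z + 64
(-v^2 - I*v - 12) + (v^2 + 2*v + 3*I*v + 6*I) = 2*v + 2*I*v - 12 + 6*I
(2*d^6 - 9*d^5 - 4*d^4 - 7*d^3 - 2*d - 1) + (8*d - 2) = 2*d^6 - 9*d^5 - 4*d^4 - 7*d^3 + 6*d - 3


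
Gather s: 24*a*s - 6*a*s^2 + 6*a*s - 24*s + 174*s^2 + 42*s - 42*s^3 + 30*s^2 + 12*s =-42*s^3 + s^2*(204 - 6*a) + s*(30*a + 30)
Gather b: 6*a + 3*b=6*a + 3*b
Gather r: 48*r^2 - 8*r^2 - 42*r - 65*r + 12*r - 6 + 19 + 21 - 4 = 40*r^2 - 95*r + 30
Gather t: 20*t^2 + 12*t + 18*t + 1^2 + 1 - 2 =20*t^2 + 30*t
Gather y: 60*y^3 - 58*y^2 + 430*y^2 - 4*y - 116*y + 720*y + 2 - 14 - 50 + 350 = 60*y^3 + 372*y^2 + 600*y + 288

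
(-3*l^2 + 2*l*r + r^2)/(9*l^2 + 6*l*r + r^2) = (-l + r)/(3*l + r)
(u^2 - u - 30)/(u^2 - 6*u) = (u + 5)/u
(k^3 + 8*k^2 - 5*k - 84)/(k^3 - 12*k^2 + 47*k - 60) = (k^2 + 11*k + 28)/(k^2 - 9*k + 20)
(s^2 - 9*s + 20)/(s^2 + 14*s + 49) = (s^2 - 9*s + 20)/(s^2 + 14*s + 49)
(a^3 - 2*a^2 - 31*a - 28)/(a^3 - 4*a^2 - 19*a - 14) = (a + 4)/(a + 2)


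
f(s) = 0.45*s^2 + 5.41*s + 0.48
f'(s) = 0.9*s + 5.41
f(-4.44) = -14.67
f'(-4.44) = 1.41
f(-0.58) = -2.51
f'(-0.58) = 4.89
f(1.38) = 8.80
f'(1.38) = 6.65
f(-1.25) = -5.58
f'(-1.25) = 4.28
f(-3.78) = -13.54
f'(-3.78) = 2.01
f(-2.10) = -8.90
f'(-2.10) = 3.52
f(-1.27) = -5.66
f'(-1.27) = 4.27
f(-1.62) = -7.10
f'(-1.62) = 3.95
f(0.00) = 0.48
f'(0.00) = 5.41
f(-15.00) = 20.58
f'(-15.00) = -8.09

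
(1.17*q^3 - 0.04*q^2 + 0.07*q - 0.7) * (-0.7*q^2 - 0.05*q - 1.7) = -0.819*q^5 - 0.0305*q^4 - 2.036*q^3 + 0.5545*q^2 - 0.084*q + 1.19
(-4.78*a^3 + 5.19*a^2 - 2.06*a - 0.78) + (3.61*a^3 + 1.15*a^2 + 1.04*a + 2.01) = -1.17*a^3 + 6.34*a^2 - 1.02*a + 1.23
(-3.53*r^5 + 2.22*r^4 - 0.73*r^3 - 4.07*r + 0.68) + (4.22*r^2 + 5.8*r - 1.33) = -3.53*r^5 + 2.22*r^4 - 0.73*r^3 + 4.22*r^2 + 1.73*r - 0.65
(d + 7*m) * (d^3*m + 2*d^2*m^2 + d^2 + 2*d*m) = d^4*m + 9*d^3*m^2 + d^3 + 14*d^2*m^3 + 9*d^2*m + 14*d*m^2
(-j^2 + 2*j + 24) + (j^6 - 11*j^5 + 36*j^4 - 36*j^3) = j^6 - 11*j^5 + 36*j^4 - 36*j^3 - j^2 + 2*j + 24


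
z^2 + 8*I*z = z*(z + 8*I)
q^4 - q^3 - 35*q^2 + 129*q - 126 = (q - 3)^2*(q - 2)*(q + 7)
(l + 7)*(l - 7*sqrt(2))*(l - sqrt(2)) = l^3 - 8*sqrt(2)*l^2 + 7*l^2 - 56*sqrt(2)*l + 14*l + 98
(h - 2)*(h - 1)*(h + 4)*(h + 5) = h^4 + 6*h^3 - 5*h^2 - 42*h + 40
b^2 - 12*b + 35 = (b - 7)*(b - 5)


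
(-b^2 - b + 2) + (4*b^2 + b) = 3*b^2 + 2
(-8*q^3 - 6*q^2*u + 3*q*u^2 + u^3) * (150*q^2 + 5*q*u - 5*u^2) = -1200*q^5 - 940*q^4*u + 460*q^3*u^2 + 195*q^2*u^3 - 10*q*u^4 - 5*u^5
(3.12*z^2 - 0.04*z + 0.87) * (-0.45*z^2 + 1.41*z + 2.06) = -1.404*z^4 + 4.4172*z^3 + 5.9793*z^2 + 1.1443*z + 1.7922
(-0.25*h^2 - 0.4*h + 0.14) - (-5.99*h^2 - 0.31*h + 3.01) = 5.74*h^2 - 0.09*h - 2.87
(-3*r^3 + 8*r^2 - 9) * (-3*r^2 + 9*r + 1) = 9*r^5 - 51*r^4 + 69*r^3 + 35*r^2 - 81*r - 9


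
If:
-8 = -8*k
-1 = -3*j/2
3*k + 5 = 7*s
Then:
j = 2/3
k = 1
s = 8/7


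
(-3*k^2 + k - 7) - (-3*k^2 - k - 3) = 2*k - 4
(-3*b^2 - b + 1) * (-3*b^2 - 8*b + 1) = 9*b^4 + 27*b^3 + 2*b^2 - 9*b + 1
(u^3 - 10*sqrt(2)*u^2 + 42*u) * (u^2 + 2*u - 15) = u^5 - 10*sqrt(2)*u^4 + 2*u^4 - 20*sqrt(2)*u^3 + 27*u^3 + 84*u^2 + 150*sqrt(2)*u^2 - 630*u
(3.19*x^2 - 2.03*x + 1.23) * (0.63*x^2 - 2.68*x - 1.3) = 2.0097*x^4 - 9.8281*x^3 + 2.0683*x^2 - 0.6574*x - 1.599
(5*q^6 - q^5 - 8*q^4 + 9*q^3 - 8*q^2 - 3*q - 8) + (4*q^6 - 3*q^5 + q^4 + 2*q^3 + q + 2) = 9*q^6 - 4*q^5 - 7*q^4 + 11*q^3 - 8*q^2 - 2*q - 6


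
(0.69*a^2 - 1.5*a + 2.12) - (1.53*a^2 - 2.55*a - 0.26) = -0.84*a^2 + 1.05*a + 2.38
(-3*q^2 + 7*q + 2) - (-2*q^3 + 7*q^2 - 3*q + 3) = 2*q^3 - 10*q^2 + 10*q - 1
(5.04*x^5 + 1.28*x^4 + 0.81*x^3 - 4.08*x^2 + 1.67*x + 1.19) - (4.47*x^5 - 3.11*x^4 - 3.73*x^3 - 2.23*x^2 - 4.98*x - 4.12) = 0.57*x^5 + 4.39*x^4 + 4.54*x^3 - 1.85*x^2 + 6.65*x + 5.31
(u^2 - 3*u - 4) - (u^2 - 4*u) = u - 4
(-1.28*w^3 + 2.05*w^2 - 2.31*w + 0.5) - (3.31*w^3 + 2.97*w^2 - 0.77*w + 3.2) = -4.59*w^3 - 0.92*w^2 - 1.54*w - 2.7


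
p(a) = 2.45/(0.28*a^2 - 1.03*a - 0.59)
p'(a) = 2.45*(1.03 - 0.56*a)/(0.28*a^2 - 1.03*a - 0.59)^2 = (2.5235 - 1.372*a)/(-0.28*a^2 + 1.03*a + 0.59)^2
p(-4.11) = 0.29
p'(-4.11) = 0.12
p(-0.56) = 32.84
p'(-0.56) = 591.38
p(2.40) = -1.69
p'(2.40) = -0.37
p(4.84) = 2.49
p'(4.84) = -4.25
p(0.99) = -1.83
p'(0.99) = 0.65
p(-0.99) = 3.48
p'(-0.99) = 7.83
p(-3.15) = 0.45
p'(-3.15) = 0.23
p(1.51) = -1.63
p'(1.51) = 0.20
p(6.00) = 0.74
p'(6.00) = -0.52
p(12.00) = 0.09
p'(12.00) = -0.02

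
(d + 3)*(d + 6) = d^2 + 9*d + 18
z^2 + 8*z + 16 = (z + 4)^2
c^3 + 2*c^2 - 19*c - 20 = (c - 4)*(c + 1)*(c + 5)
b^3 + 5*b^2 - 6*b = b*(b - 1)*(b + 6)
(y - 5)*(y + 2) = y^2 - 3*y - 10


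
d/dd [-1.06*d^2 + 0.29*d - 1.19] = 0.29 - 2.12*d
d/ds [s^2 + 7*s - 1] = 2*s + 7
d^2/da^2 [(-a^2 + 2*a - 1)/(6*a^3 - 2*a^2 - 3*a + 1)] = 4*(-18*a^6 + 108*a^5 - 171*a^4 + 94*a^3 - 18*a^2 + 6*a - 3)/(216*a^9 - 216*a^8 - 252*a^7 + 316*a^6 + 54*a^5 - 150*a^4 + 27*a^3 + 21*a^2 - 9*a + 1)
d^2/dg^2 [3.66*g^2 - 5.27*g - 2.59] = 7.32000000000000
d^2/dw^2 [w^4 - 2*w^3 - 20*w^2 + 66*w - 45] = 12*w^2 - 12*w - 40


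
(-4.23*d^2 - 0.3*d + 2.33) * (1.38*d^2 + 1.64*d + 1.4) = -5.8374*d^4 - 7.3512*d^3 - 3.1986*d^2 + 3.4012*d + 3.262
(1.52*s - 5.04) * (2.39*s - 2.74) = 3.6328*s^2 - 16.2104*s + 13.8096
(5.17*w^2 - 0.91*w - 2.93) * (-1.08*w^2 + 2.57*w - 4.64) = -5.5836*w^4 + 14.2697*w^3 - 23.1631*w^2 - 3.3077*w + 13.5952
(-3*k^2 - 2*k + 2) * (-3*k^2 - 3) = 9*k^4 + 6*k^3 + 3*k^2 + 6*k - 6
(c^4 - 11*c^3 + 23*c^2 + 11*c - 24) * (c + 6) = c^5 - 5*c^4 - 43*c^3 + 149*c^2 + 42*c - 144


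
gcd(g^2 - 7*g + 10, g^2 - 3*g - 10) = g - 5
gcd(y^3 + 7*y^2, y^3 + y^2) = y^2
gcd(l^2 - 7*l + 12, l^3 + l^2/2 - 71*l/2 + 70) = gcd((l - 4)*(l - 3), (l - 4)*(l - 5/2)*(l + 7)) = l - 4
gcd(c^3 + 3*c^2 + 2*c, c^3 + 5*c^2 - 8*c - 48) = 1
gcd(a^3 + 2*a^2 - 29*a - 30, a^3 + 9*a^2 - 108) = a + 6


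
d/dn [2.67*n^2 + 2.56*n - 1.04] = 5.34*n + 2.56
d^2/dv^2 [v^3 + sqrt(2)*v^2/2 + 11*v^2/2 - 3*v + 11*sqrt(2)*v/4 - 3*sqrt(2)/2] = 6*v + sqrt(2) + 11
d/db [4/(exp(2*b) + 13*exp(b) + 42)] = (-8*exp(b) - 52)*exp(b)/(exp(2*b) + 13*exp(b) + 42)^2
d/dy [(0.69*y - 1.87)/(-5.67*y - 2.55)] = (-70.094808*y - 31.52412)/(5.67*y + 2.55)^3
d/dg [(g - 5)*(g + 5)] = 2*g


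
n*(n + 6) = n^2 + 6*n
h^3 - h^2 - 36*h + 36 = (h - 6)*(h - 1)*(h + 6)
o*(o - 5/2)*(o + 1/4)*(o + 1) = o^4 - 5*o^3/4 - 23*o^2/8 - 5*o/8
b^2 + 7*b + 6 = (b + 1)*(b + 6)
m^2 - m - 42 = (m - 7)*(m + 6)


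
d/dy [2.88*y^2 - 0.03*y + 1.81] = 5.76*y - 0.03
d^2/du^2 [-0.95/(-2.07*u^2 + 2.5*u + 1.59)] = (8.14131*u^2 - 9.8325*u - 0.95*(4.14*u - 2.5)*(8.28*u - 5.0) - 6.25347)/(-2.07*u^2 + 2.5*u + 1.59)^3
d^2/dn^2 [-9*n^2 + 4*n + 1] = -18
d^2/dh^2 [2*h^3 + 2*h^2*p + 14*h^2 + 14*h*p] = 12*h + 4*p + 28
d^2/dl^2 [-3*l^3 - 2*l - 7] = -18*l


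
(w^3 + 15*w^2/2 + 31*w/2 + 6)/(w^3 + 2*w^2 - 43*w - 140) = (2*w^2 + 7*w + 3)/(2*(w^2 - 2*w - 35))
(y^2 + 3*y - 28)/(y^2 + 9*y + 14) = (y - 4)/(y + 2)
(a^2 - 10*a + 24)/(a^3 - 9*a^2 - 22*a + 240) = (a - 4)/(a^2 - 3*a - 40)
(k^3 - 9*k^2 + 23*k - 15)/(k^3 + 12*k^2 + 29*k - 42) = (k^2 - 8*k + 15)/(k^2 + 13*k + 42)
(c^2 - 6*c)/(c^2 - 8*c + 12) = c/(c - 2)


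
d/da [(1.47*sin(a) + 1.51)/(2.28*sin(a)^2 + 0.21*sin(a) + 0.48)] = (-3.3516*sin(a)^2 - 6.8856*sin(a) + 0.3885)*cos(a)/(5.1984*sin(a)^4 + 0.9576*sin(a)^3 + 2.2329*sin(a)^2 + 0.2016*sin(a) + 0.2304)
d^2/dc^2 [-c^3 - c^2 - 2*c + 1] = -6*c - 2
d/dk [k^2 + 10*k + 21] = 2*k + 10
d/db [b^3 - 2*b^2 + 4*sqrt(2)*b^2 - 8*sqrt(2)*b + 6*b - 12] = 3*b^2 - 4*b + 8*sqrt(2)*b - 8*sqrt(2) + 6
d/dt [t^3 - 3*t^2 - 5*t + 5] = 3*t^2 - 6*t - 5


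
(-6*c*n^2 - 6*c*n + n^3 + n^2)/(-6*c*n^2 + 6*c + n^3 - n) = n/(n - 1)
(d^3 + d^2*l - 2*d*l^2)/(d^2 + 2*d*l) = d - l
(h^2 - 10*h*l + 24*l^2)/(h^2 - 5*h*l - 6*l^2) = (h - 4*l)/(h + l)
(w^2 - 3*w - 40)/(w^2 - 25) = (w - 8)/(w - 5)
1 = 1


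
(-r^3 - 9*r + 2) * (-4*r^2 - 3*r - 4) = 4*r^5 + 3*r^4 + 40*r^3 + 19*r^2 + 30*r - 8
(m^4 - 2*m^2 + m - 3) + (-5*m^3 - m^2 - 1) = m^4 - 5*m^3 - 3*m^2 + m - 4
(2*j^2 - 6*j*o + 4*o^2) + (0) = 2*j^2 - 6*j*o + 4*o^2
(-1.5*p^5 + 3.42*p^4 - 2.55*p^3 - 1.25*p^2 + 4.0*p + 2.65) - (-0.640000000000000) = -1.5*p^5 + 3.42*p^4 - 2.55*p^3 - 1.25*p^2 + 4.0*p + 3.29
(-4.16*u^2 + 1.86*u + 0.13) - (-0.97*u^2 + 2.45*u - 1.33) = -3.19*u^2 - 0.59*u + 1.46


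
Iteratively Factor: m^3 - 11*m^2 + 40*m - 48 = (m - 4)*(m^2 - 7*m + 12) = (m - 4)^2*(m - 3)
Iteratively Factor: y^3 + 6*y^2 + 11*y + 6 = (y + 3)*(y^2 + 3*y + 2) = (y + 2)*(y + 3)*(y + 1)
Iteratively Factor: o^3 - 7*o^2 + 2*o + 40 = (o - 4)*(o^2 - 3*o - 10) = (o - 4)*(o + 2)*(o - 5)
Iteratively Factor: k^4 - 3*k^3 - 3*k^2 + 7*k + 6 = (k + 1)*(k^3 - 4*k^2 + k + 6) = (k + 1)^2*(k^2 - 5*k + 6) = (k - 3)*(k + 1)^2*(k - 2)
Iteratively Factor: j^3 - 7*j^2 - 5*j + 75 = (j - 5)*(j^2 - 2*j - 15) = (j - 5)^2*(j + 3)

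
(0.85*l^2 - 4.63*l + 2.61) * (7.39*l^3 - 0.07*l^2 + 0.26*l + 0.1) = 6.2815*l^5 - 34.2752*l^4 + 19.833*l^3 - 1.3015*l^2 + 0.2156*l + 0.261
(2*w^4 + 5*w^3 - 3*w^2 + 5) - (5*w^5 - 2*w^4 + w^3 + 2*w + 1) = -5*w^5 + 4*w^4 + 4*w^3 - 3*w^2 - 2*w + 4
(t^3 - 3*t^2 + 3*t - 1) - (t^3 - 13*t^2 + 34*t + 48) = 10*t^2 - 31*t - 49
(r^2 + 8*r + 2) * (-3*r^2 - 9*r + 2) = -3*r^4 - 33*r^3 - 76*r^2 - 2*r + 4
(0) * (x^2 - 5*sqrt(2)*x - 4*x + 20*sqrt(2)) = 0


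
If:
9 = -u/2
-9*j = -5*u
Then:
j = -10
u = -18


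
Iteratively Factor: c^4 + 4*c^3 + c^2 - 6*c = (c - 1)*(c^3 + 5*c^2 + 6*c) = c*(c - 1)*(c^2 + 5*c + 6) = c*(c - 1)*(c + 2)*(c + 3)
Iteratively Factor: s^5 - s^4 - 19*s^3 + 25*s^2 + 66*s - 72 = (s - 1)*(s^4 - 19*s^2 + 6*s + 72) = (s - 3)*(s - 1)*(s^3 + 3*s^2 - 10*s - 24) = (s - 3)*(s - 1)*(s + 4)*(s^2 - s - 6) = (s - 3)^2*(s - 1)*(s + 4)*(s + 2)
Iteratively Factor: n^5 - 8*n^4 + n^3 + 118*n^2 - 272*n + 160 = (n - 5)*(n^4 - 3*n^3 - 14*n^2 + 48*n - 32) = (n - 5)*(n - 1)*(n^3 - 2*n^2 - 16*n + 32) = (n - 5)*(n - 4)*(n - 1)*(n^2 + 2*n - 8) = (n - 5)*(n - 4)*(n - 2)*(n - 1)*(n + 4)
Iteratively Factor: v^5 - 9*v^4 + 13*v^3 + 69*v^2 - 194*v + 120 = (v - 4)*(v^4 - 5*v^3 - 7*v^2 + 41*v - 30) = (v - 4)*(v - 2)*(v^3 - 3*v^2 - 13*v + 15) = (v - 4)*(v - 2)*(v + 3)*(v^2 - 6*v + 5) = (v - 4)*(v - 2)*(v - 1)*(v + 3)*(v - 5)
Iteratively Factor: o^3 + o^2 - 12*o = (o + 4)*(o^2 - 3*o) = o*(o + 4)*(o - 3)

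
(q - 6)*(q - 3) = q^2 - 9*q + 18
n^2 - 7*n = n*(n - 7)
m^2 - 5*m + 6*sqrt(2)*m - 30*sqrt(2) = (m - 5)*(m + 6*sqrt(2))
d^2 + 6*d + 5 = (d + 1)*(d + 5)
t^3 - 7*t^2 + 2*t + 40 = (t - 5)*(t - 4)*(t + 2)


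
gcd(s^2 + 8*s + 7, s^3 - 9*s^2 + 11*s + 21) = s + 1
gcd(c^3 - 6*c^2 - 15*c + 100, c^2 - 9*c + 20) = c - 5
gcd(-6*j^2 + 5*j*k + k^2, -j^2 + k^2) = j - k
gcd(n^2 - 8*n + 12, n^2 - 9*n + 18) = n - 6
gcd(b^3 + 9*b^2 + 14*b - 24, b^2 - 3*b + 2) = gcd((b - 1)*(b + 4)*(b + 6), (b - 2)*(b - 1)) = b - 1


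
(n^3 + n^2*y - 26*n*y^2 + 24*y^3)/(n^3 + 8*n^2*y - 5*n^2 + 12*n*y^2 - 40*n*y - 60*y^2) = (n^2 - 5*n*y + 4*y^2)/(n^2 + 2*n*y - 5*n - 10*y)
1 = 1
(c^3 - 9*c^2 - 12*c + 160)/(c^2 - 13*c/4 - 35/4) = 4*(c^2 - 4*c - 32)/(4*c + 7)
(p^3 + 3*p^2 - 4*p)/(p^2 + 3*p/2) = 2*(p^2 + 3*p - 4)/(2*p + 3)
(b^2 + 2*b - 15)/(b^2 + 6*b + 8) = (b^2 + 2*b - 15)/(b^2 + 6*b + 8)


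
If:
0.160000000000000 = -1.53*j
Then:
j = -0.10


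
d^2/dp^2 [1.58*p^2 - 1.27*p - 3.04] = 3.16000000000000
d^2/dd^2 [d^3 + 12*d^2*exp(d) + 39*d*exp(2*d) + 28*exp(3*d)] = 12*d^2*exp(d) + 156*d*exp(2*d) + 48*d*exp(d) + 6*d + 252*exp(3*d) + 156*exp(2*d) + 24*exp(d)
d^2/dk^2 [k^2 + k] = 2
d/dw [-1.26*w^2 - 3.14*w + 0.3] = -2.52*w - 3.14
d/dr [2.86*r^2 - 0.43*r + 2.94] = 5.72*r - 0.43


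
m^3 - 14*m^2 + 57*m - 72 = (m - 8)*(m - 3)^2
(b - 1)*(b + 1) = b^2 - 1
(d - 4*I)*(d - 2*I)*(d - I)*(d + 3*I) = d^4 - 4*I*d^3 + 7*d^2 - 34*I*d - 24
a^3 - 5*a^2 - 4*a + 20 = (a - 5)*(a - 2)*(a + 2)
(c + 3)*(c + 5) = c^2 + 8*c + 15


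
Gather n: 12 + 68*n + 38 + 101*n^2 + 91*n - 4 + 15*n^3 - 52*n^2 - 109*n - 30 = 15*n^3 + 49*n^2 + 50*n + 16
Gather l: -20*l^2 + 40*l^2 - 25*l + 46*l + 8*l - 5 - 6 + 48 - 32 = 20*l^2 + 29*l + 5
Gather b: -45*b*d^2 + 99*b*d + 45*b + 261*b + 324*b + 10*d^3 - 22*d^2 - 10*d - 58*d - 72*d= b*(-45*d^2 + 99*d + 630) + 10*d^3 - 22*d^2 - 140*d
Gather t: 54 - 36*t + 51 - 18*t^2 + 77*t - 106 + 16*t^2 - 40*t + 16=-2*t^2 + t + 15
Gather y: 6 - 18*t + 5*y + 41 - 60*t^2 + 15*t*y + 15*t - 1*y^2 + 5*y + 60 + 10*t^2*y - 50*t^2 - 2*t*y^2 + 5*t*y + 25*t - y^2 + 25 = -110*t^2 + 22*t + y^2*(-2*t - 2) + y*(10*t^2 + 20*t + 10) + 132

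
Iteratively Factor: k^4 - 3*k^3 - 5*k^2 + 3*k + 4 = (k + 1)*(k^3 - 4*k^2 - k + 4) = (k + 1)^2*(k^2 - 5*k + 4) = (k - 1)*(k + 1)^2*(k - 4)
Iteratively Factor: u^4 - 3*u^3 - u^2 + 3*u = (u)*(u^3 - 3*u^2 - u + 3) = u*(u - 1)*(u^2 - 2*u - 3) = u*(u - 3)*(u - 1)*(u + 1)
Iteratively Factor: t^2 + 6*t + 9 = (t + 3)*(t + 3)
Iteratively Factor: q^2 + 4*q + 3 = (q + 1)*(q + 3)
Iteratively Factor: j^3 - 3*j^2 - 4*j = (j - 4)*(j^2 + j) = (j - 4)*(j + 1)*(j)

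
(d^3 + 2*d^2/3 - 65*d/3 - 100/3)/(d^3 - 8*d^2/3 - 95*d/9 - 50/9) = 3*(d + 4)/(3*d + 2)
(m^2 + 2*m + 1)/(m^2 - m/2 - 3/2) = 2*(m + 1)/(2*m - 3)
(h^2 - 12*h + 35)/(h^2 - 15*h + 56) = (h - 5)/(h - 8)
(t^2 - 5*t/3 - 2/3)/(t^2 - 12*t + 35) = (3*t^2 - 5*t - 2)/(3*(t^2 - 12*t + 35))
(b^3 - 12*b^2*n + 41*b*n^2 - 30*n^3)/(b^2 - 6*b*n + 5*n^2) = b - 6*n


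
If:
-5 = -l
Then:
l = 5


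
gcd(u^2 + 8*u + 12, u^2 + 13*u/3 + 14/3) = u + 2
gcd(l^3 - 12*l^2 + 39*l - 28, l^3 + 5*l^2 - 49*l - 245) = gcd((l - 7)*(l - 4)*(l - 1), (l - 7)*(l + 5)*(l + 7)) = l - 7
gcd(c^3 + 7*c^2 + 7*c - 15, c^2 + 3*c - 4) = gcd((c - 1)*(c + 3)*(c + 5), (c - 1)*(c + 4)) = c - 1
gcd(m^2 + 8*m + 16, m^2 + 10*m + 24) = m + 4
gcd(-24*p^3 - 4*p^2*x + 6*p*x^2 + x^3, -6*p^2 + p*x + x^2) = -2*p + x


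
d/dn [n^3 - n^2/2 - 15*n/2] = 3*n^2 - n - 15/2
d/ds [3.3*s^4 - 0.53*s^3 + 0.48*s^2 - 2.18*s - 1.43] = 13.2*s^3 - 1.59*s^2 + 0.96*s - 2.18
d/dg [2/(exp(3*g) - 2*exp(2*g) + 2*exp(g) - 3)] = (-6*exp(2*g) + 8*exp(g) - 4)*exp(g)/(exp(3*g) - 2*exp(2*g) + 2*exp(g) - 3)^2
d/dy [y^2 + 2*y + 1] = 2*y + 2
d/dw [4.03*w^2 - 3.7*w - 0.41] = 8.06*w - 3.7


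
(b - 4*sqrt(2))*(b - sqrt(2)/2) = b^2 - 9*sqrt(2)*b/2 + 4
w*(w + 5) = w^2 + 5*w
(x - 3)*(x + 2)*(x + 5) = x^3 + 4*x^2 - 11*x - 30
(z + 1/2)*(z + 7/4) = z^2 + 9*z/4 + 7/8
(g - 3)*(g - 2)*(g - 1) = g^3 - 6*g^2 + 11*g - 6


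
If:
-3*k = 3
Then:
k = -1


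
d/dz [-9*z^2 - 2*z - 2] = -18*z - 2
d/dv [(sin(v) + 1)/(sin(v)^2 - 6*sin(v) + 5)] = (-2*sin(v) + cos(v)^2 + 10)*cos(v)/(sin(v)^2 - 6*sin(v) + 5)^2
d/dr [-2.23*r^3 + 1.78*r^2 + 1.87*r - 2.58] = -6.69*r^2 + 3.56*r + 1.87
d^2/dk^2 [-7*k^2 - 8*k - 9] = -14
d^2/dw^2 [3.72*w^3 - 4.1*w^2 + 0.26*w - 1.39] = 22.32*w - 8.2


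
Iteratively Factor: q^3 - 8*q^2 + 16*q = (q - 4)*(q^2 - 4*q) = q*(q - 4)*(q - 4)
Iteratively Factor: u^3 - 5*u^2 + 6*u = (u - 3)*(u^2 - 2*u) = (u - 3)*(u - 2)*(u)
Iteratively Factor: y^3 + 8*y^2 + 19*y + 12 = (y + 1)*(y^2 + 7*y + 12) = (y + 1)*(y + 4)*(y + 3)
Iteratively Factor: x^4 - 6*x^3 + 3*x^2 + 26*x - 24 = (x - 3)*(x^3 - 3*x^2 - 6*x + 8) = (x - 3)*(x + 2)*(x^2 - 5*x + 4) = (x - 4)*(x - 3)*(x + 2)*(x - 1)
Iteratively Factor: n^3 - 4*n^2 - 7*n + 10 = (n + 2)*(n^2 - 6*n + 5) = (n - 5)*(n + 2)*(n - 1)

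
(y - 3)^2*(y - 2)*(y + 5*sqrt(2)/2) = y^4 - 8*y^3 + 5*sqrt(2)*y^3/2 - 20*sqrt(2)*y^2 + 21*y^2 - 18*y + 105*sqrt(2)*y/2 - 45*sqrt(2)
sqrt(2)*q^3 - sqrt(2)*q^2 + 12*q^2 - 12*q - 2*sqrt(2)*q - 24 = (q - 2)*(q + 6*sqrt(2))*(sqrt(2)*q + sqrt(2))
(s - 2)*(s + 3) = s^2 + s - 6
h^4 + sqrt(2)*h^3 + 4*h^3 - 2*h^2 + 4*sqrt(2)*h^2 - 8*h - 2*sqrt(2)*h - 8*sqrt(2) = (h + 4)*(h - sqrt(2))*(h + sqrt(2))^2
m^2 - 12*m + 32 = (m - 8)*(m - 4)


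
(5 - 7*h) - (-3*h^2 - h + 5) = 3*h^2 - 6*h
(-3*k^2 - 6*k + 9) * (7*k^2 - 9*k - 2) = -21*k^4 - 15*k^3 + 123*k^2 - 69*k - 18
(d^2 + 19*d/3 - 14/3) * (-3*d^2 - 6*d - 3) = -3*d^4 - 25*d^3 - 27*d^2 + 9*d + 14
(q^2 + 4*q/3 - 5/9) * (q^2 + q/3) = q^4 + 5*q^3/3 - q^2/9 - 5*q/27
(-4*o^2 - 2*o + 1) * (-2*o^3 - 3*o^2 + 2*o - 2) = 8*o^5 + 16*o^4 - 4*o^3 + o^2 + 6*o - 2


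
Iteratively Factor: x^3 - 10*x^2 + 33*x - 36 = (x - 3)*(x^2 - 7*x + 12) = (x - 3)^2*(x - 4)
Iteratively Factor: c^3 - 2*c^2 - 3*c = (c + 1)*(c^2 - 3*c) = c*(c + 1)*(c - 3)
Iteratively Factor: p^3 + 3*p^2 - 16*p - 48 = (p - 4)*(p^2 + 7*p + 12) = (p - 4)*(p + 3)*(p + 4)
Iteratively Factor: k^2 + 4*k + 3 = (k + 3)*(k + 1)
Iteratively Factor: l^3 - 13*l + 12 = (l + 4)*(l^2 - 4*l + 3) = (l - 3)*(l + 4)*(l - 1)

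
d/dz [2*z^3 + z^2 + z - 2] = 6*z^2 + 2*z + 1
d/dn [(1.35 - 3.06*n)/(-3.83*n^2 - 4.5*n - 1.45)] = (-11.7198*n^2 + 10.341*n + 10.512)/(14.6689*n^4 + 34.47*n^3 + 31.357*n^2 + 13.05*n + 2.1025)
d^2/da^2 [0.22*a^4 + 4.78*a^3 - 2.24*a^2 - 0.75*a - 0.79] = 2.64*a^2 + 28.68*a - 4.48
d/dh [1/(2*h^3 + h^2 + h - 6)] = (-6*h^2 - 2*h - 1)/(2*h^3 + h^2 + h - 6)^2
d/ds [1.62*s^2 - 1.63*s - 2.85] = 3.24*s - 1.63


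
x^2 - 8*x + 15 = (x - 5)*(x - 3)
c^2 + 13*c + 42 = (c + 6)*(c + 7)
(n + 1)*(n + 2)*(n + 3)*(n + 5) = n^4 + 11*n^3 + 41*n^2 + 61*n + 30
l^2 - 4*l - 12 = (l - 6)*(l + 2)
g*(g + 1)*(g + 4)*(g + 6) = g^4 + 11*g^3 + 34*g^2 + 24*g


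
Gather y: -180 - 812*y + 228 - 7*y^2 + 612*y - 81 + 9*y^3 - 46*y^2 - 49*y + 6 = 9*y^3 - 53*y^2 - 249*y - 27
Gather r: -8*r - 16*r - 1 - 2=-24*r - 3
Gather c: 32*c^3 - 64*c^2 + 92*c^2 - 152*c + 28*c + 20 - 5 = 32*c^3 + 28*c^2 - 124*c + 15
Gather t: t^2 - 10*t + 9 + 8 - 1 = t^2 - 10*t + 16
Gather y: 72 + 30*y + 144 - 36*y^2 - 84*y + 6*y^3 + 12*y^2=6*y^3 - 24*y^2 - 54*y + 216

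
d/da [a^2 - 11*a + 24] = 2*a - 11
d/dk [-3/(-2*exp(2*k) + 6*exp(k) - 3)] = (18 - 12*exp(k))*exp(k)/(2*exp(2*k) - 6*exp(k) + 3)^2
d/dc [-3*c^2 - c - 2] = -6*c - 1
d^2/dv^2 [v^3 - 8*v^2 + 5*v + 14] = 6*v - 16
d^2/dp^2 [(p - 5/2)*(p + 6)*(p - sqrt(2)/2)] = 6*p - sqrt(2) + 7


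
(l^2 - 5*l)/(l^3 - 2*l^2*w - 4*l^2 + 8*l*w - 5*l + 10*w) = l/(l^2 - 2*l*w + l - 2*w)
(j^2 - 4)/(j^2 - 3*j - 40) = (4 - j^2)/(-j^2 + 3*j + 40)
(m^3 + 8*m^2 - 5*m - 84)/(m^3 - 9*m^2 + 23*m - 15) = (m^2 + 11*m + 28)/(m^2 - 6*m + 5)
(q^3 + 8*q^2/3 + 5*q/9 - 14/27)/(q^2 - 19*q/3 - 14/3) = (q^2 + 2*q - 7/9)/(q - 7)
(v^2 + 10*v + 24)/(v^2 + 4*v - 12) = (v + 4)/(v - 2)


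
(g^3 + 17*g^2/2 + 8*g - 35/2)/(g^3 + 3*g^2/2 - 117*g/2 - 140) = (g - 1)/(g - 8)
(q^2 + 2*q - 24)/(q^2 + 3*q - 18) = (q - 4)/(q - 3)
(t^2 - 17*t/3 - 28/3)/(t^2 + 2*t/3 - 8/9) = 3*(t - 7)/(3*t - 2)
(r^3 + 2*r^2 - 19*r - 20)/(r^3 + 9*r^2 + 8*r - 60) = (r^2 - 3*r - 4)/(r^2 + 4*r - 12)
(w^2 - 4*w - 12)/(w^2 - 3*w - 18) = (w + 2)/(w + 3)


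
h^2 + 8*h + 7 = (h + 1)*(h + 7)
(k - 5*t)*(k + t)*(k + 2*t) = k^3 - 2*k^2*t - 13*k*t^2 - 10*t^3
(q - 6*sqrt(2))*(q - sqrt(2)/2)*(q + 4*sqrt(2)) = q^3 - 5*sqrt(2)*q^2/2 - 46*q + 24*sqrt(2)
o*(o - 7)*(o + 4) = o^3 - 3*o^2 - 28*o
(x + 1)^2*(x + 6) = x^3 + 8*x^2 + 13*x + 6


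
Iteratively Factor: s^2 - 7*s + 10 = (s - 5)*(s - 2)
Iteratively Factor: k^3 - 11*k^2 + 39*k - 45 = (k - 3)*(k^2 - 8*k + 15) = (k - 3)^2*(k - 5)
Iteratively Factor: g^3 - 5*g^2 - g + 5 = (g + 1)*(g^2 - 6*g + 5) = (g - 1)*(g + 1)*(g - 5)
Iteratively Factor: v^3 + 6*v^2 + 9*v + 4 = (v + 4)*(v^2 + 2*v + 1) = (v + 1)*(v + 4)*(v + 1)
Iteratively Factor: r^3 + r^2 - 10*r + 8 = (r - 1)*(r^2 + 2*r - 8) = (r - 2)*(r - 1)*(r + 4)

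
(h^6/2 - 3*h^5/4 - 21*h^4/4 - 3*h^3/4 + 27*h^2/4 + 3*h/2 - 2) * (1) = h^6/2 - 3*h^5/4 - 21*h^4/4 - 3*h^3/4 + 27*h^2/4 + 3*h/2 - 2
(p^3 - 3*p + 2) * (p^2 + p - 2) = p^5 + p^4 - 5*p^3 - p^2 + 8*p - 4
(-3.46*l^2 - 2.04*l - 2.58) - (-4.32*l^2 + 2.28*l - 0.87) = 0.86*l^2 - 4.32*l - 1.71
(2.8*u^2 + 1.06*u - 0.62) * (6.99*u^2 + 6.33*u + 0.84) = 19.572*u^4 + 25.1334*u^3 + 4.728*u^2 - 3.0342*u - 0.5208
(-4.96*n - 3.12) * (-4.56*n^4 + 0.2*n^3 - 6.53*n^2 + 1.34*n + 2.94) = 22.6176*n^5 + 13.2352*n^4 + 31.7648*n^3 + 13.7272*n^2 - 18.7632*n - 9.1728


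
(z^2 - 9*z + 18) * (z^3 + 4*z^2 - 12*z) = z^5 - 5*z^4 - 30*z^3 + 180*z^2 - 216*z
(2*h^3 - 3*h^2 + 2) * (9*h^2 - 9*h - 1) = 18*h^5 - 45*h^4 + 25*h^3 + 21*h^2 - 18*h - 2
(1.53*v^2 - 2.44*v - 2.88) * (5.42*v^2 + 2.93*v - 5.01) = 8.2926*v^4 - 8.7419*v^3 - 30.4241*v^2 + 3.786*v + 14.4288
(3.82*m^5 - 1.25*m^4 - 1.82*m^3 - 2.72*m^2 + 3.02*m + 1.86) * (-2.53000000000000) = -9.6646*m^5 + 3.1625*m^4 + 4.6046*m^3 + 6.8816*m^2 - 7.6406*m - 4.7058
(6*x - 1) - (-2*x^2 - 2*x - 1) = 2*x^2 + 8*x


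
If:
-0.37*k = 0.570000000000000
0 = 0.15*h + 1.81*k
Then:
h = 18.59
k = -1.54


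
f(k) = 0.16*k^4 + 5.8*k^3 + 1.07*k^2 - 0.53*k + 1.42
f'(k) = 0.64*k^3 + 17.4*k^2 + 2.14*k - 0.53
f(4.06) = 448.53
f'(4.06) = 337.80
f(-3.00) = -131.00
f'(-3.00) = 132.37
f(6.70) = 2112.74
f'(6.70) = 987.38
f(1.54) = 25.22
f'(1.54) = 46.37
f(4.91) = 804.16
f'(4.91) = 505.22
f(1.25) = 14.15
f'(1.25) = 30.58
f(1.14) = 11.07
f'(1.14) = 25.47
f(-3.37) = -185.99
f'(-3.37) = 165.37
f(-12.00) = -6542.78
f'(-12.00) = 1373.47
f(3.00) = 179.02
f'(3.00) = 179.77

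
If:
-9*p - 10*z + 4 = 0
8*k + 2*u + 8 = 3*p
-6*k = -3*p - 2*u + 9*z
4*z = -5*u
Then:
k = -357/379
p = -128/1137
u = -152/379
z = 190/379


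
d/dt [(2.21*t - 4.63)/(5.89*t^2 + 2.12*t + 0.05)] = (-13.0169*t^2 + 54.5414*t + 9.9261)/(34.6921*t^4 + 24.9736*t^3 + 5.0834*t^2 + 0.212*t + 0.0025)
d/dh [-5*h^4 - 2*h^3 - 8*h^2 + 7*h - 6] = -20*h^3 - 6*h^2 - 16*h + 7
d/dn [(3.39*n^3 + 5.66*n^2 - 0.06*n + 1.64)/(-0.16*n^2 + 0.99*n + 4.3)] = (-0.5424*n^4 + 6.7122*n^3 + 49.3248*n^2 + 49.2008*n - 1.8816)/(0.0256*n^4 - 0.3168*n^3 - 0.3959*n^2 + 8.514*n + 18.49)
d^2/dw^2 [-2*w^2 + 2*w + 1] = -4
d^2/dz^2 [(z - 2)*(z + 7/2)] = 2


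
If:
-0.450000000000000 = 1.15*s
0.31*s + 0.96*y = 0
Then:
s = -0.39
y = 0.13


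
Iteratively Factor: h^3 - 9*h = (h + 3)*(h^2 - 3*h) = (h - 3)*(h + 3)*(h)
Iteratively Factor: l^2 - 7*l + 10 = (l - 5)*(l - 2)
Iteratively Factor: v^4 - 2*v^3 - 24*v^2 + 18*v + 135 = (v - 3)*(v^3 + v^2 - 21*v - 45) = (v - 5)*(v - 3)*(v^2 + 6*v + 9) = (v - 5)*(v - 3)*(v + 3)*(v + 3)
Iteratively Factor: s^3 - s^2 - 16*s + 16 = (s + 4)*(s^2 - 5*s + 4) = (s - 1)*(s + 4)*(s - 4)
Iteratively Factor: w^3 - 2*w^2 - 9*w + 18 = (w + 3)*(w^2 - 5*w + 6) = (w - 2)*(w + 3)*(w - 3)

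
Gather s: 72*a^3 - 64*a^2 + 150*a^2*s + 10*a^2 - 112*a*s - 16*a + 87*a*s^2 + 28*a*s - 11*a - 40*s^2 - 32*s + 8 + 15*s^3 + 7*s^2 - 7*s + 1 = 72*a^3 - 54*a^2 - 27*a + 15*s^3 + s^2*(87*a - 33) + s*(150*a^2 - 84*a - 39) + 9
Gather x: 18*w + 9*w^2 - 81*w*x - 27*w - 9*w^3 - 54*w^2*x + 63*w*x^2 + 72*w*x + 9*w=-9*w^3 + 9*w^2 + 63*w*x^2 + x*(-54*w^2 - 9*w)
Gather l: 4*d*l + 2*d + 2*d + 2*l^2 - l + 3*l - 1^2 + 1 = 4*d + 2*l^2 + l*(4*d + 2)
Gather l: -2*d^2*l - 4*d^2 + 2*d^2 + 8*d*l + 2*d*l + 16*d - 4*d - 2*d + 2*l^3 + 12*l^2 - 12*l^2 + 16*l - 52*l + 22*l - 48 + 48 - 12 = -2*d^2 + 10*d + 2*l^3 + l*(-2*d^2 + 10*d - 14) - 12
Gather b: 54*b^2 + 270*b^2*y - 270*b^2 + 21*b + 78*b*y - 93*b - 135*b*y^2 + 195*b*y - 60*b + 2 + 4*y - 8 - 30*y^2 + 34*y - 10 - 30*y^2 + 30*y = b^2*(270*y - 216) + b*(-135*y^2 + 273*y - 132) - 60*y^2 + 68*y - 16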